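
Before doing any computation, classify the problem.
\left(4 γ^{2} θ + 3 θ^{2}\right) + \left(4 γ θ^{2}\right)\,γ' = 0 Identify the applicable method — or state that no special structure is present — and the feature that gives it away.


Verdict: the exact-equation method — d/dγ of 4 γ^{2} θ + 3 θ^{2} equals d/dθ of 4 γ θ^{2}: the form is a total differential of one potential — integrate it exactly.


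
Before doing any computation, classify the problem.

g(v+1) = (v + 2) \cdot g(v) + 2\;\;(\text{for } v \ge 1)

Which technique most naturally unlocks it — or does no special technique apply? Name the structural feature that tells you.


Diagnosis: a summation factor — first-order, linear, moving coefficient v + 2: the discrete analogue of an integrating factor handles it.


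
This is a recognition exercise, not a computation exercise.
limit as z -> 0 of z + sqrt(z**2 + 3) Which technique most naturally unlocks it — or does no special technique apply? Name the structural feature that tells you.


Technique: no special technique — nothing blocks direct substitution at 0: plug in and finish.


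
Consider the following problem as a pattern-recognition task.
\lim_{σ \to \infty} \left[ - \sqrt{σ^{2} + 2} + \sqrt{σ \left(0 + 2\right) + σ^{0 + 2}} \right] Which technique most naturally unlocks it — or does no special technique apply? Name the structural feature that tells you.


Technique: conjugate multiplication — infinity minus infinity with a radical in play — multiply by the conjugate so the divergences of \sqrt{σ \left(0 + 2\right) + σ^{0 + 2}} and \sqrt{σ^{2} + 2} annihilate.


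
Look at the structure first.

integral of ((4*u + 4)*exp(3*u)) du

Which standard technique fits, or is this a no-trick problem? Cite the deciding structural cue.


Best approach: integration by parts — 4*u + 4 dies after finitely many derivatives while exp(3*u) cycles under integration — the tabular/parts setup.


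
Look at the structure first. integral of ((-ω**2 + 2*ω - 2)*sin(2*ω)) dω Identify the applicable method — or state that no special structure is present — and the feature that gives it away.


Best approach: integration by parts — a polynomial -ω**2 + 2*ω - 2 against the kernel sin(2*ω) is the signature bounded-ladder case for integration by parts.


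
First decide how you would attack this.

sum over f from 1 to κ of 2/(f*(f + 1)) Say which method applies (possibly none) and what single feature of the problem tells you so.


Best approach: telescoping — 2/(f*(f + 1)) decomposes into shift-paired simple fractions; the series telescopes to finitely many boundary pieces.


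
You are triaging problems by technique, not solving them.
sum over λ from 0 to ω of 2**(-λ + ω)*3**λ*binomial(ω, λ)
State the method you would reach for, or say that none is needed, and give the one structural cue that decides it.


Method: the binomial theorem — the summand is term λ of a binomial expansion in 3 and 2; the whole sum is a single power.


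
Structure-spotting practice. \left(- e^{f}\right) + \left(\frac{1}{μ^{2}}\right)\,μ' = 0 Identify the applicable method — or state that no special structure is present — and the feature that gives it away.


Method: separation of variables — one side of the product carries the independent variable, the other the unknown — the textbook separation shape. An exactness check succeeds on this form as well — separation and the potential function arrive at the same answer, separation more directly.


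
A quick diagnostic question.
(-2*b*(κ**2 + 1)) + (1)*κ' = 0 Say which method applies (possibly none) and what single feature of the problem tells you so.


Verdict: separation of variables — one side of the product carries the independent variable, the other the unknown — the textbook separation shape.


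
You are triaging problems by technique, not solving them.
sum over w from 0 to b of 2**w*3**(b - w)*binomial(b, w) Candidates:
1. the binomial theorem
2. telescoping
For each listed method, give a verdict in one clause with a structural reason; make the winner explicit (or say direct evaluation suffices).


Method: the binomial theorem — binomial coefficients against complementary powers of 2 and 3: recognize the binomial expansion and resum.
- the binomial theorem — yes — fits the structure here.
- telescoping: computed from the summand as displayed, the partial sums build up without the pairwise collapse telescoping exploits.


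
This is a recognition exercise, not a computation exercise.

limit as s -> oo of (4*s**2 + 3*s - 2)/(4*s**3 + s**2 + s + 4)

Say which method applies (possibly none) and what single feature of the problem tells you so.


Technique: dominant-term comparison — as s grows, only the highest-degree terms matter — compare leading terms and read the limit off. Differentiating the expression as a single quotient would eventually settle it as well; matching dominant growth settles it immediately.


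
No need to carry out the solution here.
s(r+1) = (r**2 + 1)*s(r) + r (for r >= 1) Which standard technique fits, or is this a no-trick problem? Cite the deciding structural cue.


Diagnosis: a summation factor — one step of memory with a weight r**2 + 1 that changes as the index grows — the summation-factor construction is built for this.


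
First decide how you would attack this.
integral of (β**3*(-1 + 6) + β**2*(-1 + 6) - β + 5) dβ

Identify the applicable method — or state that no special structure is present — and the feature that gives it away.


Best approach: no special technique — every term is a constant multiple of a power of β; term-wise power-rule integration needs no preliminary transformation.


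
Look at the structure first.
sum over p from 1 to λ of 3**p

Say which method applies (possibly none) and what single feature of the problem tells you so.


Method: the geometric series formula — each summand is the previous one scaled by 3; that constant multiplier is itself the geometric structure.


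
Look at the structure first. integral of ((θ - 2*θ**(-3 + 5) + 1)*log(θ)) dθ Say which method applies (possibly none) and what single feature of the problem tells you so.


Technique: integration by parts — the presence of log(θ) against a polynomial factor is the standard differentiate-the-log setup.


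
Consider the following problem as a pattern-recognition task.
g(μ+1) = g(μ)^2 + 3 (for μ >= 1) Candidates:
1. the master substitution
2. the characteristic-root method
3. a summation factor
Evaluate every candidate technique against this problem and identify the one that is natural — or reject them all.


Verdict: no special technique — the update rule curves (it is not linear in the unknown sequence), so no superposition-based closed form attaches — iterate or study it directly.
- the master substitution — the recursion shifts the index rather than dividing it.
- the characteristic-root method: nonlinearity rules out exponential-mode superposition from the start.
- a summation factor: the recursion is nonlinear — outside the first-order linear family a summation factor addresses.


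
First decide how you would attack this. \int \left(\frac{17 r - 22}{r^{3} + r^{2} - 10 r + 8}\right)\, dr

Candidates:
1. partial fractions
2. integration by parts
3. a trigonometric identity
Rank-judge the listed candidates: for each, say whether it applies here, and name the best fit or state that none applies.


Technique: partial fractions — the integrand is a proper rational function and its denominator r^{3} + r^{2} - 10 r + 8 factors into distinct pieces, so it splits into simple fractions.
- partial fractions — applicable, and directly so.
- integration by parts: there is no nonconstant-polynomial-times-kernel split with an exp, sine, cosine (degree-1 argument), or logarithm partner.
- a trigonometric identity: with no trigonometric functions present, identity rewriting has no target.


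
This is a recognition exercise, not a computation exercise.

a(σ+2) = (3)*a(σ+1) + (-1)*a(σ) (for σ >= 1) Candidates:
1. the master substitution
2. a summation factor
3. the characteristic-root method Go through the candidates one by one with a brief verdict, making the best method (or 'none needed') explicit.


Technique: the characteristic-root method — shift-invariance with fixed coefficients calls for exponential trials; the characteristic polynomial finds every r^σ.
- the master substitution — with no divided-index recursive call, reindexing by powers of a base buys nothing.
- a summation factor: the recurrence reaches back more than one step, outside the first-order family a summation factor normalizes.
- the characteristic-root method: a fit — the right tool for this form.


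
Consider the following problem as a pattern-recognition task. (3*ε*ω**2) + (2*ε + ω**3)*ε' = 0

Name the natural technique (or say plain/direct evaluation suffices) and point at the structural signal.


Technique: the exact-equation method — checking ∂/∂ε of 3*ε*ω**2 against ∂/∂ω of 2*ε + ω**3: they match — the equation is exact as it stands.


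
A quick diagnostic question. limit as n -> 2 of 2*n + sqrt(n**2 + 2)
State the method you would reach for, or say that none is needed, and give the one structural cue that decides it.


Verdict: no special technique — the expression is continuous at the evaluation point — substitute directly; no indeterminate form appears.


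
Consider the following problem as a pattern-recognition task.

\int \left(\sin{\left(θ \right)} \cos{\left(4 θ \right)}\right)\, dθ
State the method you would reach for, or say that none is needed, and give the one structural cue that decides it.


Verdict: a trigonometric identity — the product \sin{\left(θ \right)} \cos{\left(4 θ \right)} converts to a sum of single-frequency sinusoids via the product-to-sum identity.


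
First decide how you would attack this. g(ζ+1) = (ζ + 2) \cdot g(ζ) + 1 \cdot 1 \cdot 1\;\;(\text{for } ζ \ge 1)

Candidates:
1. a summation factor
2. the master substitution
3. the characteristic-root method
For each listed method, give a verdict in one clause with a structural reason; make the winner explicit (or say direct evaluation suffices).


Technique: a summation factor — an index-dependent multiplier ζ + 2 rules out characteristic roots; a summation factor converts it to a pure difference.
- a summation factor — applies; the problem has the shape this method handles.
- the master substitution — the recursion steps by a constant offset, so exponential reindexing is pointless.
- the characteristic-root method — the coefficients vary with the index, breaking the constant-coefficient structure the method needs.


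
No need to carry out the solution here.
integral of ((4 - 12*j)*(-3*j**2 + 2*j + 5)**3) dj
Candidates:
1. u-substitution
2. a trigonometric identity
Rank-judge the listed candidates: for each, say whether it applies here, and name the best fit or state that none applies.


Method: u-substitution — read it as f(-3*j**2 + 2*j + 5) times a constant multiple of d(-3*j**2 + 2*j + 5): one substitution, u = -3*j**2 + 2*j + 5, finishes it. Multiplying out and using the power rule would succeed as well, just with far more bookkeeping.
- u-substitution: a fit — the right tool for this form.
- a trigonometric identity: with no trigonometric functions present, identity rewriting has no target.


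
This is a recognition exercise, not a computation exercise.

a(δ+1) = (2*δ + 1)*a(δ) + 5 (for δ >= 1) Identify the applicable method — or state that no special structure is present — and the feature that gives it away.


Verdict: a summation factor — rescale the sequence by the product of the weights 2*δ + 1 so far — the recurrence collapses to a plain running sum.


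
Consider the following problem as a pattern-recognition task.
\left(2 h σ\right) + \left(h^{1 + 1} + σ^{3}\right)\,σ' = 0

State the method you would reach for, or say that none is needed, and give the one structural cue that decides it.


Diagnosis: the exact-equation method — equality of cross partials is the green light — assemble the potential function term by term.


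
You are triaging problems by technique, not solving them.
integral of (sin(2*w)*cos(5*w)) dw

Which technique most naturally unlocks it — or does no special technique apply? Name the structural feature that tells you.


Verdict: a trigonometric identity — two sinusoids at different rates multiply in sin(2*w)*cos(5*w); the product-to-sum identity uncouples them.


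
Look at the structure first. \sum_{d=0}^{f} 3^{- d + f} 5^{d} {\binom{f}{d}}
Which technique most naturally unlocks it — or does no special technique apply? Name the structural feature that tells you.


Best approach: the binomial theorem — binomial coefficients against complementary powers of 5 and 3: recognize the binomial expansion and resum.


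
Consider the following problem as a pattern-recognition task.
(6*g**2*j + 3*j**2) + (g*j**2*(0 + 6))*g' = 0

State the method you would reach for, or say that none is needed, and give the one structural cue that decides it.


Best approach: the exact-equation method — because the two cross partials coincide, the form is conservative as written — recover its potential in (j, g).


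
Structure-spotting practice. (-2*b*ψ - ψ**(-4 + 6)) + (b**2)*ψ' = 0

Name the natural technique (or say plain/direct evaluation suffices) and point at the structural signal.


Best approach: the homogeneous substitution — scaling b and ψ together leaves the slope fixed — it depends only on ψ/b, so substitute the ratio. A Bernoulli substitution is a fair alternative on this equation directly; the homogeneous reading takes it as given.


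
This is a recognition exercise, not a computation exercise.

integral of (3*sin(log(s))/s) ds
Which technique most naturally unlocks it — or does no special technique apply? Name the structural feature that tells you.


Verdict: u-substitution — everything non-trivial happens through the inner expression log(s), and its derivative accounts for the remaining factor up to a constant, so set u = log(s).


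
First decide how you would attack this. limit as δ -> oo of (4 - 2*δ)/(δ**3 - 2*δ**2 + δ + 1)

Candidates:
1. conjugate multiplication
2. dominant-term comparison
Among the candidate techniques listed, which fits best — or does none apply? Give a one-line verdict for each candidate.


Best approach: dominant-term comparison — growth-rate triage: the leading powers of δ decide the limit, everything else is noise.
- conjugate multiplication — multiplying by a conjugate would not remove any indeterminacy here.
- dominant-term comparison — applies; the problem has the shape this method handles.


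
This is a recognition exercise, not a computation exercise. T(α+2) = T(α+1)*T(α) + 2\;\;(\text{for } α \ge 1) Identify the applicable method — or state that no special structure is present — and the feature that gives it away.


Method: no special technique — no ansatz, no master substitution, no summation factor survives the nonlinearity here.


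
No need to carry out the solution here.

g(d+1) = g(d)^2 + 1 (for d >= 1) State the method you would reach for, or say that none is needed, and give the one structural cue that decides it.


Technique: no special technique — the sequence value feeds back through itself nonlinearly — linear superposition fails, and every superposition-based closed form fails with it.


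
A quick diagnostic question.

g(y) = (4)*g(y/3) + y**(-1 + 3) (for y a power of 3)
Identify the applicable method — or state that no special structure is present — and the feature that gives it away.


Diagnosis: the master substitution — the argument y/3 divides the index by 3; the standard y = 3^m substitution converts it to a constant-shift recurrence.


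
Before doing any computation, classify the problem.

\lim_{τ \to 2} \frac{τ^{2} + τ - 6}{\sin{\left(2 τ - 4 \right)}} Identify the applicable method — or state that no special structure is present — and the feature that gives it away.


Technique: l'Hôpital's rule (0/0) — the 0/0 form at 2 is the signature situation for l'Hôpital's rule. A local series expansion at the point resolves it as well; the rule is the packaged version of that step.


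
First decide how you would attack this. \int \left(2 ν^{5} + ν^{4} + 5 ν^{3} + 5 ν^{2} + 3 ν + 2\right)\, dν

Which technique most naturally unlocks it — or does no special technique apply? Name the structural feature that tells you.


Verdict: no special technique — the integrand is a sum of constant multiples of powers of ν — integrate term by term.


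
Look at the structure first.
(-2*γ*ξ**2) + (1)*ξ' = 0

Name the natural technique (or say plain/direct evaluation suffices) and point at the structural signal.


Technique: separation of variables — separating collects all ξ-dependence with the derivative and leaves all γ-dependence opposite: variables separate.


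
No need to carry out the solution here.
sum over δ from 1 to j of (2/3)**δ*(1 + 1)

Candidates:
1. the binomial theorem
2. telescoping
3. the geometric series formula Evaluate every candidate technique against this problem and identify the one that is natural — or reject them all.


Technique: the geometric series formula — consecutive terms stand in a fixed index-free ratio — the geometric sum formula closes it.
- the binomial theorem — there is no pair of bases whose matched powers would reassemble into a single binomial power.
- telescoping — the summand is not presented as a shifted difference — a telescoping rewrite may exist, but the displayed structure does not offer one.
- the geometric series formula: applies; the problem has the shape this method handles.


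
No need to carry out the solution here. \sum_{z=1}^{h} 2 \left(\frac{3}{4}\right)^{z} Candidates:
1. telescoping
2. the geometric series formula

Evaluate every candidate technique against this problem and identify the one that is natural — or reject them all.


Technique: the geometric series formula — each summand is the previous one scaled by \frac{3}{4}; that constant multiplier is itself the geometric structure.
- telescoping: as presented, consecutive terms share no shifted copy to cancel against — no rewrite is on display to change that.
- the geometric series formula — yes, a natural case for it.


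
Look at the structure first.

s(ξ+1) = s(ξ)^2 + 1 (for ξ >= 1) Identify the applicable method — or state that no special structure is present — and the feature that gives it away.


Best approach: no special technique — the recurrence is nonlinear in the sequence values; study it directly, no linear machinery applies.


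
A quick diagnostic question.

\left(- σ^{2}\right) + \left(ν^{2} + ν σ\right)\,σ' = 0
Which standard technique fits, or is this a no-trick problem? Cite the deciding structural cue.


Diagnosis: the homogeneous substitution — the slope's numerator and denominator have matching total degree, so it depends only on σ/ν and the ratio substitution collapses it. Suitably rearranged — at times with the variables' roles exchanged — this doubles as a Bernoulli equation; the homogeneous reading needs no such setup.


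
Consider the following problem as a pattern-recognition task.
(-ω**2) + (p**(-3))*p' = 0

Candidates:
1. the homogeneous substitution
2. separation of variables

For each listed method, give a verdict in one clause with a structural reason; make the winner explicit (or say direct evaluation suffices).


Method: separation of variables — one side of the product carries the independent variable, the other the unknown — the textbook separation shape.
- the homogeneous substitution — rescaling both variables together changes the slope, so no ratio substitution collapses it.
- separation of variables: applicable, and directly so.


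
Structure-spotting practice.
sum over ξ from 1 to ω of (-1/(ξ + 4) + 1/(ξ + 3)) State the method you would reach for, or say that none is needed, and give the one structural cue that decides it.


Method: telescoping — spot the paired structure — each term adds 1/(ξ + 3) and subtracts its successor value, which the next term restores: the definition of a telescoping chain.


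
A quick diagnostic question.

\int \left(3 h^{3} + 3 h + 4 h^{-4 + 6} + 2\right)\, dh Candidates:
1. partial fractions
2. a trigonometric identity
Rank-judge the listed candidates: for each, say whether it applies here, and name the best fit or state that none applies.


Method: no special technique — nothing composite, nothing rational, nothing trigonometric — each constant-multiple power of h integrates by the power rule alone.
- partial fractions — the expression is not a ratio of polynomials that decomposes further.
- a trigonometric identity: no sine or cosine appears, so there is nothing for a trigonometric identity to act on.


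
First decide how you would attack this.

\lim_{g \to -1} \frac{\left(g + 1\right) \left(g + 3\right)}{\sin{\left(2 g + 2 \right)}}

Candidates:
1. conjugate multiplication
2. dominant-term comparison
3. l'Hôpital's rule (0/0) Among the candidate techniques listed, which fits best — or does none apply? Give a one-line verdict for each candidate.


Technique: l'Hôpital's rule (0/0) — numerator and denominator both vanish at -1 — a genuine 0/0 form, which is exactly when l'Hôpital applies. One could equally expand both pieces locally and compare leading terms; the rule does that in one stroke.
- conjugate multiplication — multiplying by a conjugate would not remove any indeterminacy here.
- dominant-term comparison: this limit is not decided by comparing leading-term growth at infinity.
- l'Hôpital's rule (0/0): applicable, and directly so.


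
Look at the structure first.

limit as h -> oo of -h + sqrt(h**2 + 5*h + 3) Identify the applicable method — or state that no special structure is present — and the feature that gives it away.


Technique: conjugate multiplication — the difference sqrt(h**2 + 5*h + 3) - h is an ∞ − ∞ stalemate; its conjugate partner breaks the tie.


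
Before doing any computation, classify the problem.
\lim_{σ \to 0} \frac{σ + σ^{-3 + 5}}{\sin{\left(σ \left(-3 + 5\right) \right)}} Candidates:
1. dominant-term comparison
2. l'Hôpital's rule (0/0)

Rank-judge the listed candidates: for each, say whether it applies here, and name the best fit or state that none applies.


Verdict: l'Hôpital's rule (0/0) — the 0/0 form at 0 is the signature situation for l'Hôpital's rule. One could equally expand both pieces locally and compare leading terms; the rule does that in one stroke.
- dominant-term comparison — no ranking of term growth rates resolves the limit here.
- l'Hôpital's rule (0/0) — applicable, and directly so.


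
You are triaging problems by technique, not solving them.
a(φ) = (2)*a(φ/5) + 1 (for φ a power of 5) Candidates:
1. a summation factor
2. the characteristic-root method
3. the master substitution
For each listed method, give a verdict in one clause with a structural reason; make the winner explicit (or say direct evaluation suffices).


Verdict: the master substitution — treat m = log base 5 of φ as the new clock: one recursion step advances m by one while φ scales by 5.
- a summation factor: a divided-index call is outside the fixed-shift first-order family a summation factor normalizes.
- the characteristic-root method: a divided-index call is not the fixed-shift linear shape that characteristic roots solve.
- the master substitution — applies; the problem has the shape this method handles.


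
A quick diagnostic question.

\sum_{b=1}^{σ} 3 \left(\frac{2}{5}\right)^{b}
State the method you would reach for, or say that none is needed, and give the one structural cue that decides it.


Best approach: the geometric series formula — each term is \frac{2}{5} times the previous one, so the geometric-series formula applies directly.


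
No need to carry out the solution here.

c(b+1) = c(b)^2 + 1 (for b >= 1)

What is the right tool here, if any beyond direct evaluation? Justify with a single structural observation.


Method: no special technique — no ansatz, no master substitution, no summation factor survives the nonlinearity here.


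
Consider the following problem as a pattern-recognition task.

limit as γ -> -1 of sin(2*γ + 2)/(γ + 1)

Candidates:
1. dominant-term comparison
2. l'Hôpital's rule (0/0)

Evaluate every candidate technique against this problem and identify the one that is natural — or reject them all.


Best approach: l'Hôpital's rule (0/0) — numerator and denominator both vanish at -1 — a genuine 0/0 form, which is exactly when l'Hôpital applies. A local series expansion at the point resolves it as well; the rule is the packaged version of that step.
- dominant-term comparison — this is not a rational comparison of growth rates at infinity.
- l'Hôpital's rule (0/0) — yes — fits the structure here.


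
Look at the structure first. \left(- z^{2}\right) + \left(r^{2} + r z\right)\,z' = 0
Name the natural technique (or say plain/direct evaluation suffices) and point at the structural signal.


Diagnosis: the homogeneous substitution — scaling r and z together leaves the slope fixed — it depends only on z/r, so substitute the ratio. Suitably rearranged — at times with the variables' roles exchanged — this doubles as a Bernoulli equation; the homogeneous reading needs no such setup.


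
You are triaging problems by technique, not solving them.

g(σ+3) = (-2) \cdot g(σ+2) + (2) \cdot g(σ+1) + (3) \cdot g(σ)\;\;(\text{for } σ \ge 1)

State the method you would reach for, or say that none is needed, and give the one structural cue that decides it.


Verdict: the characteristic-root method — the recurrence treats every index alike (constant coefficients, no forcing) — precisely the regime where r^σ trials close it.


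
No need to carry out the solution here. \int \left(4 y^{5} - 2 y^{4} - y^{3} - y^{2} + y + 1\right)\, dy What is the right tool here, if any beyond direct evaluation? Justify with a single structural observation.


Method: no special technique — a term-by-term power-rule job in y; no substitution or rearrangement earns its keep here.


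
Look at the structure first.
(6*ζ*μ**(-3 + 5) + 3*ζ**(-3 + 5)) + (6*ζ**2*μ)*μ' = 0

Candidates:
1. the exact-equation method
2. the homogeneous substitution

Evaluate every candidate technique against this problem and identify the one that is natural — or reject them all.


Method: the exact-equation method — because the two cross partials coincide, the form is conservative as written — recover its potential in (ζ, μ).
- the exact-equation method: yes — fits the structure here.
- the homogeneous substitution — the ratio of the variables does not determine the slope.


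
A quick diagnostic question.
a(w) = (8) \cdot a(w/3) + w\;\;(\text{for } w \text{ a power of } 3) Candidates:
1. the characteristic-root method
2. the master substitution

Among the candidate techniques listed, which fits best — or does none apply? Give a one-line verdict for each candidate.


Verdict: the master substitution — the argument shrinks by the factor 3, so measure the index on a logarithmic scale and the recursion becomes a shift.
- the characteristic-root method — the recursion divides its index rather than shifting it — outside the constant-shift family the root method covers.
- the master substitution: yes, a natural case for it.


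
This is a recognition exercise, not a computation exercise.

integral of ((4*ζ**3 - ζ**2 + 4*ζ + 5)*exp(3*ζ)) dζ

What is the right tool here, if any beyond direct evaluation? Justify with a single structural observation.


Technique: integration by parts — differentiate 4*ζ**3 - ζ**2 + 4*ζ + 5, integrate exp(3*ζ): each pass lowers the polynomial degree, so parts terminates.


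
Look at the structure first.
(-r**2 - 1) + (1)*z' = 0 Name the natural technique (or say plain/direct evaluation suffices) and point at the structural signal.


Verdict: no special technique — solved for the derivative, no z appears — this is antidifferentiation in r wearing ODE clothing.


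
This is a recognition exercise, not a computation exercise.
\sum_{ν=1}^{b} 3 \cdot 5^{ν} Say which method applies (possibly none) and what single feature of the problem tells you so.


Method: the geometric series formula — each term is 5 times the previous one, so the geometric-series formula applies directly.


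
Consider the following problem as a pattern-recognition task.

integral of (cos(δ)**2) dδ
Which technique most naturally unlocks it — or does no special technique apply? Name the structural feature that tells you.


Verdict: a trigonometric identity — reduce cos(δ)**2 with the power-reduction formula and the integral becomes first-degree trigonometry.


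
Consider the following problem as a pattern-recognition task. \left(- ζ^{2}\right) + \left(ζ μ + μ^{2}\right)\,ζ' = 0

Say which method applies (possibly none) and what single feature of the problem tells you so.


Best approach: the homogeneous substitution — the slope's numerator and denominator have matching total degree, so it depends only on ζ/μ and the ratio substitution collapses it. Rewriting — with the variables' roles exchanged where the shape demands it — would expose a Bernoulli structure too; the homogeneous substitution simply reads the degrees directly.


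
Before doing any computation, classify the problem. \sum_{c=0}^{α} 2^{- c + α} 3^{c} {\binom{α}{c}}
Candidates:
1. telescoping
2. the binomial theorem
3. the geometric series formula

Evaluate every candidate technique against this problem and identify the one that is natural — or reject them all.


Diagnosis: the binomial theorem — {\binom{α}{c}} weighting matched powers of 3 and 2 is the expanded form of (3 + 2)^α — fold it back up.
- telescoping — neither a shifted-difference shape nor integer-spaced poles are present.
- the binomial theorem: yes, a natural case for it.
- the geometric series formula — the term-to-term ratio changes with the index, so the geometric formula cannot close it.


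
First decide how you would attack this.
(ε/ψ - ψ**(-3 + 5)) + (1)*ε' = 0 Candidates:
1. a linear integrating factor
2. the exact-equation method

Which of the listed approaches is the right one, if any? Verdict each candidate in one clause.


Method: a linear integrating factor — linear in the unknown with genuine forcing: multiply through by the exponential of the integrated coefficient and the left side closes into one derivative.
- a linear integrating factor: a fit — the right tool for this form.
- the exact-equation method — exactness fails on the nose — the mixed partials do not match.


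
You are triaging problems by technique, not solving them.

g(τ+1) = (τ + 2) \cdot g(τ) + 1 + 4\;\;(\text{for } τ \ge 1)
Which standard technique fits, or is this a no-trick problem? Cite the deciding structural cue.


Verdict: a summation factor — one-term recursion with variable weight τ + 2 is solved by product normalization, not by root-finding.


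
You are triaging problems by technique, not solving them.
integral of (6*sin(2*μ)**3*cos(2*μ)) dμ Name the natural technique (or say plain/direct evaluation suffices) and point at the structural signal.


Method: u-substitution — collected, the integrand has one factor that is, up to a constant, the derivative of an inner expression the rest depends on — substitute for that inner expression.


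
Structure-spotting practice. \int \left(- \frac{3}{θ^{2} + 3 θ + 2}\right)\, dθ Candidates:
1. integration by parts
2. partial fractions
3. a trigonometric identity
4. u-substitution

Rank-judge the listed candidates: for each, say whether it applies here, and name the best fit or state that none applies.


Method: partial fractions — once θ^{2} + 3 θ + 2 is factored, each root contributes a simple-fraction term; integrate them one at a time.
- integration by parts: the integrand does not split as a nonconstant polynomial times an exp, sine, cosine of a linear argument, or logarithm — no polynomial-kernel parts product to differentiate one side of.
- partial fractions: a fit — the right tool for this form.
- a trigonometric identity: no sine or cosine appears, so there is nothing for a trigonometric identity to act on.
- u-substitution — no subexpression of the integrand serves as a whole-integral substitution inner — individual terms may offer their own, but none carries its derivative as a factor of the full integrand; a working change of variable would have to be constructed from outside the expression.


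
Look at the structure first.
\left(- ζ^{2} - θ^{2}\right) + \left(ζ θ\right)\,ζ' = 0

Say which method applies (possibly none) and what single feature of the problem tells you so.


Verdict: the homogeneous substitution — solved for the derivative, the right side is unchanged under scaling θ and ζ together — it depends only on the ratio ζ/θ, so substitute a single ratio variable. A Bernoulli substitution is a fair alternative on this equation directly; the homogeneous reading takes it as given.


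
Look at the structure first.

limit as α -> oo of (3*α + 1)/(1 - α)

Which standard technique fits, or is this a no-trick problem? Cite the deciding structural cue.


Technique: dominant-term comparison — divide by the highest power of α present: lower-order terms vanish and the dominant ratio remains. Viewed as a single quotient this is an ∞/∞ form — an at-infinity application of l'Hôpital's rule would also resolve it; comparing leading growth reads the answer without differentiating.


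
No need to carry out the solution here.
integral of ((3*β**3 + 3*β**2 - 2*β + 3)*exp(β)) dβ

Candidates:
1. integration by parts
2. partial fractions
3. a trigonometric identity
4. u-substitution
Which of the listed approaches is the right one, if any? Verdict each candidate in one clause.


Technique: integration by parts — a polynomial factor 3*β**3 + 3*β**2 - 2*β + 3 multiplies exp(β); differentiating 3*β**3 + 3*β**2 - 2*β + 3 lowers its degree while exp(β) integrates cleanly, so parts wins.
- integration by parts: applicable, and directly so.
- partial fractions: the expression is not a ratio of polynomials that decomposes further.
- a trigonometric identity — with no trigonometric functions present, identity rewriting has no target.
- u-substitution — no subexpression of the integrand pairs with its own derivative as a factor — individual terms may offer their own substitutions, but any change of variable covering the whole integral would have to be constructed from outside the expression.


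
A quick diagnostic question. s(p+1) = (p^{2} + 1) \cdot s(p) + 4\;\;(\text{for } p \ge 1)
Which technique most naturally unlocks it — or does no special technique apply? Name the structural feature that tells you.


Technique: a summation factor — one step of memory with a weight p^{2} + 1 that changes as the index grows — the summation-factor construction is built for this.


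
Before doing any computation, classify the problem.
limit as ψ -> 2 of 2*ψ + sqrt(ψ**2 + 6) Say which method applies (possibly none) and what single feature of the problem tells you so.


Verdict: no special technique — the expression is continuous at the evaluation point — substitute directly; no indeterminate form appears.


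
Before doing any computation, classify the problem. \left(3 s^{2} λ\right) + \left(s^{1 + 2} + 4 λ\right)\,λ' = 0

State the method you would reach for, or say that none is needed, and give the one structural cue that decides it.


Diagnosis: the exact-equation method — equality of cross partials is the green light — assemble the potential function term by term.


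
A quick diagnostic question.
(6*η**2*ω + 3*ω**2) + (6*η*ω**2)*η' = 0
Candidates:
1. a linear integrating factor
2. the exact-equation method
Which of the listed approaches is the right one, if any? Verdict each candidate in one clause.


Verdict: the exact-equation method — the mixed-partials test passes for 6*η**2*ω + 3*ω**2 and 6*η*ω**2, so a potential function exists as presented.
- a linear integrating factor: the unknown enters nonlinearly (through a power, a denominator, or a transcendental function), which the linear integrating-factor recipe cannot absorb as-is — any repair would come from a preliminary substitution, not the factor.
- the exact-equation method — a fit — the right tool for this form.


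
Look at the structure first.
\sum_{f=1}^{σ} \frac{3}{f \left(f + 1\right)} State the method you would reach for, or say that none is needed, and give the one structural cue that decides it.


Diagnosis: telescoping — after splitting \frac{3}{f \left(f + 1\right)} into partial fractions, the pieces are shifted copies of one function and cancel telescopically.


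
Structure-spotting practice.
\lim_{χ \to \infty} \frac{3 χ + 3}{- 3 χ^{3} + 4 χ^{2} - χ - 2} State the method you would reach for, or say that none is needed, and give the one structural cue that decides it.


Diagnosis: dominant-term comparison — as χ grows, only the highest-degree terms matter — compare leading terms and read the limit off. As a single quotient, the ∞/∞ shape would yield to repeated differentiation as well — the growth comparison gets there in one look.


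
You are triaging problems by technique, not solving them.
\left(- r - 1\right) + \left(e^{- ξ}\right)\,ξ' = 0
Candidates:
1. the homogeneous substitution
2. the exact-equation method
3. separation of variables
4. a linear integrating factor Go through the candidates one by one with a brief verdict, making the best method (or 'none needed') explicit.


Diagnosis: separation of variables — one side of the product carries the independent variable, the other the unknown — the textbook separation shape.
- the homogeneous substitution — rescaling both variables together changes the slope, so no ratio substitution collapses it.
- the exact-equation method: with no real cross-dependence between the variables, the exact-equation machinery is a detour rather than the natural reading.
- separation of variables — applies; the problem has the shape this method handles.
- a linear integrating factor — a nonlinear term in the unknown puts this outside the integrating-factor template.


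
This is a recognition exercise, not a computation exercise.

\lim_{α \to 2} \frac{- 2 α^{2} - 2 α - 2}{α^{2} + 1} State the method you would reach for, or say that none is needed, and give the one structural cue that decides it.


Technique: no special technique — no vanishing denominator and no indeterminate clash at the point — evaluation is immediate.


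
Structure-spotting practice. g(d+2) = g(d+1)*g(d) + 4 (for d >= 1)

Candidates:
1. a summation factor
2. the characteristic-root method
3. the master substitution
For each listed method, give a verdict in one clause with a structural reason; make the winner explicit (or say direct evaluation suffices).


Best approach: no special technique — each new value is a nonlinear function of earlier ones — scaling arguments and superposition both fail.
- a summation factor — the recursion is nonlinear — outside the first-order linear family a summation factor addresses.
- the characteristic-root method — the recursion is nonlinear in the sequence values, so no linear-modes ansatz applies.
- the master substitution: with no divided-index recursive call, reindexing by powers of a base buys nothing.
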